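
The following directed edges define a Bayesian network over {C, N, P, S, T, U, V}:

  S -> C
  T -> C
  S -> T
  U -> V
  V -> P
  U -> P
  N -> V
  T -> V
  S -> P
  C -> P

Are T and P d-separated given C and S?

We examine all 6 paths between T and P:
  1. T → V → P — V:chain[open] ⇒ active
  2. T → V ← U → P — V:collider[blocks]; U:fork[open] ⇒ blocked
  3. T → C → P — C:chain[blocks] ⇒ blocked
  4. T → C ← S → P — C:collider[open]; S:fork[blocks] ⇒ blocked
  5. T ← S → P — S:fork[blocks] ⇒ blocked
  6. T ← S → C → P — S:fork[blocks]; C:chain[blocks] ⇒ blocked
Since the path T → V → P is active, T and P are not d-separated given {C, S}.

No — T and P are not d-separated given {C, S}.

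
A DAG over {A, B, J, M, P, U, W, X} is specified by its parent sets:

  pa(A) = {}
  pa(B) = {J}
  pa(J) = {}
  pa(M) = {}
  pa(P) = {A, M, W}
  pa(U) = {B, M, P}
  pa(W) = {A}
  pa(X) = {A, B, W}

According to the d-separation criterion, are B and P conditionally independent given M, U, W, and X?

No

Enumerating the 6 paths from B to P and testing each for blocking by {M, U, W, X}:
Path 1: B → U ← P
  U is a collider and U is conditioned on, which opens it — no node blocks this path, so it is active.
Path 2: B → U ← M → P
  M is a fork here and M is conditioned on, so the path is blocked at M.
Path 3: B → X ← A → P
  X is a collider and X is conditioned on, which opens it; A is a fork and A is not conditioned on — no node blocks this path, so it is active.
Path 4: B → X ← A → W → P
  W is a chain here and W is conditioned on, so the path is blocked at W.
Path 5: B → X ← W → P
  W is a fork here and W is conditioned on, so the path is blocked at W.
Path 6: B → X ← W ← A → P
  W is a chain here and W is conditioned on, so the path is blocked at W.
At least one path is unblocked, so d-separation fails.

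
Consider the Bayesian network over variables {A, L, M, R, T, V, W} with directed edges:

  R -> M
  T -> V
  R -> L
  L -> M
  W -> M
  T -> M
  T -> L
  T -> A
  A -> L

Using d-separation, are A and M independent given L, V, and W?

We examine all 6 paths between A and M:
  1. A → L → M — L:chain[blocks] ⇒ blocked
  2. A → L ← R → M — L:collider[open]; R:fork[open] ⇒ active
  3. A → L ← T → M — L:collider[open]; T:fork[open] ⇒ active
  4. A ← T → L → M — T:fork[open]; L:chain[blocks] ⇒ blocked
  5. A ← T → L ← R → M — T:fork[open]; L:collider[open]; R:fork[open] ⇒ active
  6. A ← T → M — T:fork[open] ⇒ active
At least one path is unblocked, so d-separation fails.

No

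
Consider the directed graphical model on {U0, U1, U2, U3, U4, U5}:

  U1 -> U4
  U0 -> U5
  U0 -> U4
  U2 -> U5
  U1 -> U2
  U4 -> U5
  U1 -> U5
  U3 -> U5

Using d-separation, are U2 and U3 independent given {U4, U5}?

There are 4 undirected paths between U2 and U3; checking each against the conditioning set {U4, U5}:
  1. U2 → U5 ← U3 — U5:collider[open] ⇒ active
  2. U2 ← U1 → U5 ← U3 — U1:fork[open]; U5:collider[open] ⇒ active
  3. U2 ← U1 → U4 ← U0 → U5 ← U3 — U1:fork[open]; U4:collider[open]; U0:fork[open]; U5:collider[open] ⇒ active
  4. U2 ← U1 → U4 → U5 ← U3 — U1:fork[open]; U4:chain[blocks]; U5:collider[open] ⇒ blocked
Because an active path exists, U2 and U3 are not d-separated.

No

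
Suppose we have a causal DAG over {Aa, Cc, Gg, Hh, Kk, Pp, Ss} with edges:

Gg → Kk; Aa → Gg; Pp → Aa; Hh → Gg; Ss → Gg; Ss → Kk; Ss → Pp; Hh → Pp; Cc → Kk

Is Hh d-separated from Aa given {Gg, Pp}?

No — Hh and Aa are not d-separated given {Gg, Pp}.

Enumerating the 6 paths from Hh to Aa and testing each for blocking by {Gg, Pp}:
Path 1: Hh → Gg ← Ss → Pp → Aa
  Pp is a chain here and Pp is conditioned on, so the path is blocked at Pp.
Path 2: Hh → Gg ← Aa
  Gg is a collider and Gg is conditioned on, which opens it — no node blocks this path, so it is active.
Path 3: Hh → Gg → Kk ← Ss → Pp → Aa
  Gg is a chain here and Gg is conditioned on, so the path is blocked at Gg.
Path 4: Hh → Pp ← Ss → Kk ← Gg ← Aa
  Kk is a collider here and neither Kk nor any of its descendants is conditioned on, so the collider stays closed — the path is blocked at Kk.
Path 5: Hh → Pp ← Ss → Gg ← Aa
  Pp is a collider and Pp is conditioned on, which opens it; Ss is a fork and Ss is not conditioned on; Gg is a collider and Gg is conditioned on, which opens it — no node blocks this path, so it is active.
Path 6: Hh → Pp → Aa
  Pp is a chain here and Pp is conditioned on, so the path is blocked at Pp.
At least one path is unblocked, so d-separation fails.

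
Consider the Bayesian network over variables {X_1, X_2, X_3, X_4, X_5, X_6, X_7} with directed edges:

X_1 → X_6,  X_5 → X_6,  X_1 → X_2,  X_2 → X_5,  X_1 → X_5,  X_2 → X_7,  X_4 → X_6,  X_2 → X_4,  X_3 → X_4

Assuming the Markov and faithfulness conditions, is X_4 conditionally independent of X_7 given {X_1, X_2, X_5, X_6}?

We examine all 5 paths between X_4 and X_7:
Path 1: X_4 → X_6 ← X_5 ← X_2 → X_7
  X_5 is a chain here and X_5 is conditioned on, so the path is blocked at X_5.
Path 2: X_4 → X_6 ← X_5 ← X_1 → X_2 → X_7
  X_5 is a chain here and X_5 is conditioned on, so the path is blocked at X_5.
Path 3: X_4 → X_6 ← X_1 → X_5 ← X_2 → X_7
  X_1 is a fork here and X_1 is conditioned on, so the path is blocked at X_1.
Path 4: X_4 → X_6 ← X_1 → X_2 → X_7
  X_1 is a fork here and X_1 is conditioned on, so the path is blocked at X_1.
Path 5: X_4 ← X_2 → X_7
  X_2 is a fork here and X_2 is conditioned on, so the path is blocked at X_2.
All paths are blocked; X_4 ⊥ X_7 | {X_1, X_2, X_5, X_6} holds.

Yes — X_4 and X_7 are d-separated given {X_1, X_2, X_5, X_6}.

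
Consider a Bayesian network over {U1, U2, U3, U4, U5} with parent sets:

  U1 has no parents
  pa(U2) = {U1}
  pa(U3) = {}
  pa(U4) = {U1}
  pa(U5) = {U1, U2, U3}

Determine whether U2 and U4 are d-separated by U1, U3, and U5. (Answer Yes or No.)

Yes — U2 and U4 are d-separated given {U1, U3, U5}.

There are 2 undirected paths between U2 and U4; checking each against the conditioning set {U1, U3, U5}:
Path 1: U2 ← U1 → U4
  U1 is a fork here and U1 is conditioned on, so the path is blocked at U1.
Path 2: U2 → U5 ← U1 → U4
  U1 is a fork here and U1 is conditioned on, so the path is blocked at U1.
Since every path is blocked, d-separation holds.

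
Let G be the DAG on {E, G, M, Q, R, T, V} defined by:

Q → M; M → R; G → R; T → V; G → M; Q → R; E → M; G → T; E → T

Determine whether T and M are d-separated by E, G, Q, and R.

There are 4 undirected paths between T and M; checking each against the conditioning set {E, G, Q, R}:
  1. T ← E → M — E:fork[blocks] ⇒ blocked
  2. T ← G → R ← Q → M — G:fork[blocks]; R:collider[open]; Q:fork[blocks] ⇒ blocked
  3. T ← G → R ← M — G:fork[blocks]; R:collider[open] ⇒ blocked
  4. T ← G → M — G:fork[blocks] ⇒ blocked
All paths are blocked; T ⊥ M | {E, G, Q, R} holds.

Yes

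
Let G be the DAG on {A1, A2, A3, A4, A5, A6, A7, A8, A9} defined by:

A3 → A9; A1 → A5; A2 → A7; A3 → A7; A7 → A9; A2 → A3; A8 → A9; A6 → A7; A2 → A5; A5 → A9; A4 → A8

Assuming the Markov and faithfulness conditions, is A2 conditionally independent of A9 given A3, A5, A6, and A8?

We examine all 5 paths between A2 and A9:
Path 1: A2 → A5 → A9
  A5 is a chain here and A5 is conditioned on, so the path is blocked at A5.
Path 2: A2 → A7 → A9
  A7 is a chain and A7 is not conditioned on — no node blocks this path, so it is active.
Path 3: A2 → A7 ← A3 → A9
  A7 is a collider here and neither A7 nor any of its descendants is conditioned on, so the collider stays closed — the path is blocked at A7.
Path 4: A2 → A3 → A9
  A3 is a chain here and A3 is conditioned on, so the path is blocked at A3.
Path 5: A2 → A3 → A7 → A9
  A3 is a chain here and A3 is conditioned on, so the path is blocked at A3.
At least one path is unblocked, so d-separation fails.

No — A2 and A9 are not d-separated given {A3, A5, A6, A8}.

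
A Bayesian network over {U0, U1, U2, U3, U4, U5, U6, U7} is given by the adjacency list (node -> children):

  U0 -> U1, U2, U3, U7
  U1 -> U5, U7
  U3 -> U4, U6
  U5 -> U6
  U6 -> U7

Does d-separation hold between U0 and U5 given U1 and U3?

We examine all 6 paths between U0 and U5:
Path 1: U0 → U3 → U6 ← U5
  U3 is a chain here and U3 is conditioned on, so the path is blocked at U3.
Path 2: U0 → U3 → U6 → U7 ← U1 → U5
  U3 is a chain here and U3 is conditioned on, so the path is blocked at U3.
Path 3: U0 → U1 → U5
  U1 is a chain here and U1 is conditioned on, so the path is blocked at U1.
Path 4: U0 → U1 → U7 ← U6 ← U5
  U1 is a chain here and U1 is conditioned on, so the path is blocked at U1.
Path 5: U0 → U7 ← U1 → U5
  U7 is a collider here and neither U7 nor any of its descendants is conditioned on, so the collider stays closed — the path is blocked at U7.
Path 6: U0 → U7 ← U6 ← U5
  U7 is a collider here and neither U7 nor any of its descendants is conditioned on, so the collider stays closed — the path is blocked at U7.
Every path is blocked, so U0 and U5 are d-separated given {U1, U3}.

Yes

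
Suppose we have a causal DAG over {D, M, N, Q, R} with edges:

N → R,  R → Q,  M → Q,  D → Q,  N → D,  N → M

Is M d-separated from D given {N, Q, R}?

No — M and D are not d-separated given {N, Q, R}.

There are 4 undirected paths between M and D; checking each against the conditioning set {N, Q, R}:
  1. M ← N → D — N:fork[blocks] ⇒ blocked
  2. M ← N → R → Q ← D — N:fork[blocks]; R:chain[blocks]; Q:collider[open] ⇒ blocked
  3. M → Q ← D — Q:collider[open] ⇒ active
  4. M → Q ← R ← N → D — Q:collider[open]; R:chain[blocks]; N:fork[blocks] ⇒ blocked
Since the path M → Q ← D is active, M and D are not d-separated given {N, Q, R}.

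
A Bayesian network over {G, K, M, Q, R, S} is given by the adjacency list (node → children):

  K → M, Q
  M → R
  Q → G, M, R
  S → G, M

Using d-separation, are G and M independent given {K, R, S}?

There are 4 undirected paths between G and M; checking each against the conditioning set {K, R, S}:
Path 1: G ← Q → R ← M
  Q is a fork and Q is not conditioned on; R is a collider and R is conditioned on, which opens it — no node blocks this path, so it is active.
Path 2: G ← Q → M
  Q is a fork and Q is not conditioned on — no node blocks this path, so it is active.
Path 3: G ← Q ← K → M
  K is a fork here and K is conditioned on, so the path is blocked at K.
Path 4: G ← S → M
  S is a fork here and S is conditioned on, so the path is blocked at S.
Because an active path exists, G and M are not d-separated.

No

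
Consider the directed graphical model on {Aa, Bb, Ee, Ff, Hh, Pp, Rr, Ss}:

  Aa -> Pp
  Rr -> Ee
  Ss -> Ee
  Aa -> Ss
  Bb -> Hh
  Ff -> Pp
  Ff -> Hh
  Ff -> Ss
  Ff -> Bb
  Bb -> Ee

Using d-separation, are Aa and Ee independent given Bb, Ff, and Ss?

Yes — Aa and Ee are d-separated given {Bb, Ff, Ss}.

Enumerating the 6 paths from Aa to Ee and testing each for blocking by {Bb, Ff, Ss}:
Path 1: Aa → Ss → Ee
  Ss is a chain here and Ss is conditioned on, so the path is blocked at Ss.
Path 2: Aa → Ss ← Ff → Hh ← Bb → Ee
  Ff is a fork here and Ff is conditioned on, so the path is blocked at Ff.
Path 3: Aa → Ss ← Ff → Bb → Ee
  Ff is a fork here and Ff is conditioned on, so the path is blocked at Ff.
Path 4: Aa → Pp ← Ff → Ss → Ee
  Pp is a collider here and neither Pp nor any of its descendants is conditioned on, so the collider stays closed — the path is blocked at Pp.
Path 5: Aa → Pp ← Ff → Hh ← Bb → Ee
  Pp is a collider here and neither Pp nor any of its descendants is conditioned on, so the collider stays closed — the path is blocked at Pp.
Path 6: Aa → Pp ← Ff → Bb → Ee
  Pp is a collider here and neither Pp nor any of its descendants is conditioned on, so the collider stays closed — the path is blocked at Pp.
Since every path is blocked, d-separation holds.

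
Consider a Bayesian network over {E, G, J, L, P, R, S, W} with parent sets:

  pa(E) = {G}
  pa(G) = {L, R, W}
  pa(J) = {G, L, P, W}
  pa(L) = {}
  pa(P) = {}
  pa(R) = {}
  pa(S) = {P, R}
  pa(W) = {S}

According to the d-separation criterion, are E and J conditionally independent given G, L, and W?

Yes

6 paths connect E and J; each must be blocked for d-separation to hold:
Path 1: E ← G ← L → J
  G is a chain here and G is conditioned on, so the path is blocked at G.
Path 2: E ← G ← R → S → W → J
  G is a chain here and G is conditioned on, so the path is blocked at G.
Path 3: E ← G ← R → S ← P → J
  G is a chain here and G is conditioned on, so the path is blocked at G.
Path 4: E ← G → J
  G is a fork here and G is conditioned on, so the path is blocked at G.
Path 5: E ← G ← W → J
  G is a chain here and G is conditioned on, so the path is blocked at G.
Path 6: E ← G ← W ← S ← P → J
  G is a chain here and G is conditioned on, so the path is blocked at G.
All paths are blocked; E ⊥ J | {G, L, W} holds.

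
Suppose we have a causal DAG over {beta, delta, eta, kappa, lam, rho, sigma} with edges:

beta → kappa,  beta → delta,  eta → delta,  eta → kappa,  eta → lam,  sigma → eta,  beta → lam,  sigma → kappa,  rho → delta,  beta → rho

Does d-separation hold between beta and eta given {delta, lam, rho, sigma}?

We examine all 5 paths between beta and eta:
  1. beta → kappa ← eta — kappa:collider[blocks] ⇒ blocked
  2. beta → kappa ← sigma → eta — kappa:collider[blocks]; sigma:fork[blocks] ⇒ blocked
  3. beta → delta ← eta — delta:collider[open] ⇒ active
  4. beta → rho → delta ← eta — rho:chain[blocks]; delta:collider[open] ⇒ blocked
  5. beta → lam ← eta — lam:collider[open] ⇒ active
At least one path is unblocked, so d-separation fails.

No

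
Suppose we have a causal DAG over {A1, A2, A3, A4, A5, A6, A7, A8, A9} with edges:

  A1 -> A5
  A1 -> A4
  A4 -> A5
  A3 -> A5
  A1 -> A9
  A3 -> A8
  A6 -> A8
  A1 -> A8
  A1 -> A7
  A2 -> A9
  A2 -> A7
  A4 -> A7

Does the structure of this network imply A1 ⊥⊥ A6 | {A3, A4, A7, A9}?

Yes

Enumerating the 5 paths from A1 to A6 and testing each for blocking by {A3, A4, A7, A9}:
Path 1: A1 → A4 → A5 ← A3 → A8 ← A6
  A4 is a chain here and A4 is conditioned on, so the path is blocked at A4.
Path 2: A1 → A9 ← A2 → A7 ← A4 → A5 ← A3 → A8 ← A6
  A4 is a fork here and A4 is conditioned on, so the path is blocked at A4.
Path 3: A1 → A8 ← A6
  A8 is a collider here and neither A8 nor any of its descendants is conditioned on, so the collider stays closed — the path is blocked at A8.
Path 4: A1 → A5 ← A3 → A8 ← A6
  A5 is a collider here and neither A5 nor any of its descendants is conditioned on, so the collider stays closed — the path is blocked at A5.
Path 5: A1 → A7 ← A4 → A5 ← A3 → A8 ← A6
  A4 is a fork here and A4 is conditioned on, so the path is blocked at A4.
Every path is blocked, so A1 and A6 are d-separated given {A3, A4, A7, A9}.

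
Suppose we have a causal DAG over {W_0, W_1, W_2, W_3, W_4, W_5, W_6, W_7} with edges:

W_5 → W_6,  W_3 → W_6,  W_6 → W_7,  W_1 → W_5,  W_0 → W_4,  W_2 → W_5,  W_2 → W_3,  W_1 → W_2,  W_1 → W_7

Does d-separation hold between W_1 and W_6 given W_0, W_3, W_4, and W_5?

Enumerating the 5 paths from W_1 to W_6 and testing each for blocking by {W_0, W_3, W_4, W_5}:
Path 1: W_1 → W_7 ← W_6
  W_7 is a collider here and neither W_7 nor any of its descendants is conditioned on, so the collider stays closed — the path is blocked at W_7.
Path 2: W_1 → W_2 → W_3 → W_6
  W_3 is a chain here and W_3 is conditioned on, so the path is blocked at W_3.
Path 3: W_1 → W_2 → W_5 → W_6
  W_5 is a chain here and W_5 is conditioned on, so the path is blocked at W_5.
Path 4: W_1 → W_5 ← W_2 → W_3 → W_6
  W_3 is a chain here and W_3 is conditioned on, so the path is blocked at W_3.
Path 5: W_1 → W_5 → W_6
  W_5 is a chain here and W_5 is conditioned on, so the path is blocked at W_5.
Since every path is blocked, d-separation holds.

Yes — W_1 and W_6 are d-separated given {W_0, W_3, W_4, W_5}.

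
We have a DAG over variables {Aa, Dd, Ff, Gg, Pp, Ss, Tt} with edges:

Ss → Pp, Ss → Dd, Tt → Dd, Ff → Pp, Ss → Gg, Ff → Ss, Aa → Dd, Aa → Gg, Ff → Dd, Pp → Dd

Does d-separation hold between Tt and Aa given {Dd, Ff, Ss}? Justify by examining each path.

No

There are 6 undirected paths between Tt and Aa; checking each against the conditioning set {Dd, Ff, Ss}:
Path 1: Tt → Dd ← Aa
  Dd is a collider and Dd is conditioned on, which opens it — no node blocks this path, so it is active.
Path 2: Tt → Dd ← Pp ← Ss → Gg ← Aa
  Ss is a fork here and Ss is conditioned on, so the path is blocked at Ss.
Path 3: Tt → Dd ← Pp ← Ff → Ss → Gg ← Aa
  Ff is a fork here and Ff is conditioned on, so the path is blocked at Ff.
Path 4: Tt → Dd ← Ss → Gg ← Aa
  Ss is a fork here and Ss is conditioned on, so the path is blocked at Ss.
Path 5: Tt → Dd ← Ff → Pp ← Ss → Gg ← Aa
  Ff is a fork here and Ff is conditioned on, so the path is blocked at Ff.
Path 6: Tt → Dd ← Ff → Ss → Gg ← Aa
  Ff is a fork here and Ff is conditioned on, so the path is blocked at Ff.
Because an active path exists, Tt and Aa are not d-separated.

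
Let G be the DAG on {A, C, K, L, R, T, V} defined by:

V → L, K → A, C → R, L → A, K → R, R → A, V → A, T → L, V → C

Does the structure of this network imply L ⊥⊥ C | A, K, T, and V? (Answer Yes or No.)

Enumerating the 6 paths from L to C and testing each for blocking by {A, K, T, V}:
  1. L ← V → C — V:fork[blocks] ⇒ blocked
  2. L ← V → A ← R ← C — V:fork[blocks]; A:collider[open]; R:chain[open] ⇒ blocked
  3. L ← V → A ← K → R ← C — V:fork[blocks]; A:collider[open]; K:fork[blocks]; R:collider[open] ⇒ blocked
  4. L → A ← V → C — A:collider[open]; V:fork[blocks] ⇒ blocked
  5. L → A ← R ← C — A:collider[open]; R:chain[open] ⇒ active
  6. L → A ← K → R ← C — A:collider[open]; K:fork[blocks]; R:collider[open] ⇒ blocked
Because an active path exists, L and C are not d-separated.

No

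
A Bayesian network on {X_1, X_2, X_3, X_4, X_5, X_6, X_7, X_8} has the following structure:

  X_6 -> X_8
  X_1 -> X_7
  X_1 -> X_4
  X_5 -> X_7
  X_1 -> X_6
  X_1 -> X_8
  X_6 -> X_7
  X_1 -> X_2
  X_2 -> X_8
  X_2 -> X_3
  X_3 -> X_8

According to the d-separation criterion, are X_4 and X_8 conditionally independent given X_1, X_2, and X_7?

We examine all 5 paths between X_4 and X_8:
  1. X_4 ← X_1 → X_2 → X_8 — X_1:fork[blocks]; X_2:chain[blocks] ⇒ blocked
  2. X_4 ← X_1 → X_2 → X_3 → X_8 — X_1:fork[blocks]; X_2:chain[blocks]; X_3:chain[open] ⇒ blocked
  3. X_4 ← X_1 → X_6 → X_8 — X_1:fork[blocks]; X_6:chain[open] ⇒ blocked
  4. X_4 ← X_1 → X_8 — X_1:fork[blocks] ⇒ blocked
  5. X_4 ← X_1 → X_7 ← X_6 → X_8 — X_1:fork[blocks]; X_7:collider[open]; X_6:fork[open] ⇒ blocked
Every path is blocked, so X_4 and X_8 are d-separated given {X_1, X_2, X_7}.

Yes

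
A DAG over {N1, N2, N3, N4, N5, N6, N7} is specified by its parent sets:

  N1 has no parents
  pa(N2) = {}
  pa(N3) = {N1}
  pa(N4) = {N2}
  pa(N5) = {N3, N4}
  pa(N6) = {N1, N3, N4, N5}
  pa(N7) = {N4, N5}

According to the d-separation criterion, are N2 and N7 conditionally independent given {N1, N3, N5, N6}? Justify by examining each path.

No

There are 5 undirected paths between N2 and N7; checking each against the conditioning set {N1, N3, N5, N6}:
Path 1: N2 → N4 → N6 ← N3 → N5 → N7
  N3 is a fork here and N3 is conditioned on, so the path is blocked at N3.
Path 2: N2 → N4 → N6 ← N5 → N7
  N5 is a fork here and N5 is conditioned on, so the path is blocked at N5.
Path 3: N2 → N4 → N6 ← N1 → N3 → N5 → N7
  N1 is a fork here and N1 is conditioned on, so the path is blocked at N1.
Path 4: N2 → N4 → N5 → N7
  N5 is a chain here and N5 is conditioned on, so the path is blocked at N5.
Path 5: N2 → N4 → N7
  N4 is a chain and N4 is not conditioned on — no node blocks this path, so it is active.
At least one path is unblocked, so d-separation fails.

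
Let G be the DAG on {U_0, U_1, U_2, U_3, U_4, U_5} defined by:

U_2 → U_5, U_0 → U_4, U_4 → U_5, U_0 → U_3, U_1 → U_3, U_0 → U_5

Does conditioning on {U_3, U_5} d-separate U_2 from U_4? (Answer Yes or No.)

No

Enumerating the 2 paths from U_2 to U_4 and testing each for blocking by {U_3, U_5}:
Path 1: U_2 → U_5 ← U_0 → U_4
  U_5 is a collider and U_5 is conditioned on, which opens it; U_0 is a fork and U_0 is not conditioned on — no node blocks this path, so it is active.
Path 2: U_2 → U_5 ← U_4
  U_5 is a collider and U_5 is conditioned on, which opens it — no node blocks this path, so it is active.
Since the path U_2 → U_5 ← U_0 → U_4 is active, U_2 and U_4 are not d-separated given {U_3, U_5}.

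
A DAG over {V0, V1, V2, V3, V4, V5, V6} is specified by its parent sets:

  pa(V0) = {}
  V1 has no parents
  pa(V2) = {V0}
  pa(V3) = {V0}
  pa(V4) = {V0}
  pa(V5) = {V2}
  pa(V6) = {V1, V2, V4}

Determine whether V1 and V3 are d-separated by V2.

Enumerating the 2 paths from V1 to V3 and testing each for blocking by {V2}:
Path 1: V1 → V6 ← V4 ← V0 → V3
  V6 is a collider here and neither V6 nor any of its descendants is conditioned on, so the collider stays closed — the path is blocked at V6.
Path 2: V1 → V6 ← V2 ← V0 → V3
  V6 is a collider here and neither V6 nor any of its descendants is conditioned on, so the collider stays closed — the path is blocked at V6.
All paths are blocked; V1 ⊥ V3 | {V2} holds.

Yes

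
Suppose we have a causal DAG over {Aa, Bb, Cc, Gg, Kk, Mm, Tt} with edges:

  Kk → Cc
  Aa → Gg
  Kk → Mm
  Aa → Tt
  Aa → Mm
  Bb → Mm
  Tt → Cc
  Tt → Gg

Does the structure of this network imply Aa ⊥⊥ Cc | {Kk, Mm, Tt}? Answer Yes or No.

3 paths connect Aa and Cc; each must be blocked for d-separation to hold:
Path 1: Aa → Gg ← Tt → Cc
  Gg is a collider here and neither Gg nor any of its descendants is conditioned on, so the collider stays closed — the path is blocked at Gg.
Path 2: Aa → Mm ← Kk → Cc
  Kk is a fork here and Kk is conditioned on, so the path is blocked at Kk.
Path 3: Aa → Tt → Cc
  Tt is a chain here and Tt is conditioned on, so the path is blocked at Tt.
All paths are blocked; Aa ⊥ Cc | {Kk, Mm, Tt} holds.

Yes — Aa and Cc are d-separated given {Kk, Mm, Tt}.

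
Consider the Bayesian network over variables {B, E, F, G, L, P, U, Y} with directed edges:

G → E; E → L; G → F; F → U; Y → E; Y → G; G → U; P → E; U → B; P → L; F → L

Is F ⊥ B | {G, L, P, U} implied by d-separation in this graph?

Yes

There are 6 undirected paths between F and B; checking each against the conditioning set {G, L, P, U}:
Path 1: F → U → B
  U is a chain here and U is conditioned on, so the path is blocked at U.
Path 2: F → L ← P → E ← Y → G → U → B
  P is a fork here and P is conditioned on, so the path is blocked at P.
Path 3: F → L ← P → E ← G → U → B
  P is a fork here and P is conditioned on, so the path is blocked at P.
Path 4: F → L ← E ← Y → G → U → B
  G is a chain here and G is conditioned on, so the path is blocked at G.
Path 5: F → L ← E ← G → U → B
  G is a fork here and G is conditioned on, so the path is blocked at G.
Path 6: F ← G → U → B
  G is a fork here and G is conditioned on, so the path is blocked at G.
Since every path is blocked, d-separation holds.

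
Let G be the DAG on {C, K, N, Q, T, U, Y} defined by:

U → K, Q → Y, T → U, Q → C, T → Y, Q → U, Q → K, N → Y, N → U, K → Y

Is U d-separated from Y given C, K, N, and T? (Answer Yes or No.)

No

We examine all 6 paths between U and Y:
Path 1: U → K → Y
  K is a chain here and K is conditioned on, so the path is blocked at K.
Path 2: U → K ← Q → Y
  K is a collider and K is conditioned on, which opens it; Q is a fork and Q is not conditioned on — no node blocks this path, so it is active.
Path 3: U ← T → Y
  T is a fork here and T is conditioned on, so the path is blocked at T.
Path 4: U ← N → Y
  N is a fork here and N is conditioned on, so the path is blocked at N.
Path 5: U ← Q → Y
  Q is a fork and Q is not conditioned on — no node blocks this path, so it is active.
Path 6: U ← Q → K → Y
  K is a chain here and K is conditioned on, so the path is blocked at K.
Since the path U → K ← Q → Y is active, U and Y are not d-separated given {C, K, N, T}.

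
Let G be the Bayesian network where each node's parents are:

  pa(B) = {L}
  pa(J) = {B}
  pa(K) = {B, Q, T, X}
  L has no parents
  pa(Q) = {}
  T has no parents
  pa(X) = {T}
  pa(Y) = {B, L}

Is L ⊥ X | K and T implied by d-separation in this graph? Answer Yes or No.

There are 4 undirected paths between L and X; checking each against the conditioning set {K, T}:
  1. L → Y ← B → K ← T → X — Y:collider[blocks]; B:fork[open]; K:collider[open]; T:fork[blocks] ⇒ blocked
  2. L → Y ← B → K ← X — Y:collider[blocks]; B:fork[open]; K:collider[open] ⇒ blocked
  3. L → B → K ← T → X — B:chain[open]; K:collider[open]; T:fork[blocks] ⇒ blocked
  4. L → B → K ← X — B:chain[open]; K:collider[open] ⇒ active
Because an active path exists, L and X are not d-separated.

No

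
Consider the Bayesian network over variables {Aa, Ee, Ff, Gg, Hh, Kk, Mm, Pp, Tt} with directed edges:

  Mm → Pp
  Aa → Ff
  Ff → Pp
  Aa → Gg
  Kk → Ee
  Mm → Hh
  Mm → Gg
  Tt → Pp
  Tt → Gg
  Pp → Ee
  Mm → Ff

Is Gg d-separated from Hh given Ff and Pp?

There are 5 undirected paths between Gg and Hh; checking each against the conditioning set {Ff, Pp}:
Path 1: Gg ← Mm → Hh
  Mm is a fork and Mm is not conditioned on — no node blocks this path, so it is active.
Path 2: Gg ← Aa → Ff ← Mm → Hh
  Aa is a fork and Aa is not conditioned on; Ff is a collider and Ff is conditioned on, which opens it; Mm is a fork and Mm is not conditioned on — no node blocks this path, so it is active.
Path 3: Gg ← Aa → Ff → Pp ← Mm → Hh
  Ff is a chain here and Ff is conditioned on, so the path is blocked at Ff.
Path 4: Gg ← Tt → Pp ← Ff ← Mm → Hh
  Ff is a chain here and Ff is conditioned on, so the path is blocked at Ff.
Path 5: Gg ← Tt → Pp ← Mm → Hh
  Tt is a fork and Tt is not conditioned on; Pp is a collider and Pp is conditioned on, which opens it; Mm is a fork and Mm is not conditioned on — no node blocks this path, so it is active.
At least one path is unblocked, so d-separation fails.

No — Gg and Hh are not d-separated given {Ff, Pp}.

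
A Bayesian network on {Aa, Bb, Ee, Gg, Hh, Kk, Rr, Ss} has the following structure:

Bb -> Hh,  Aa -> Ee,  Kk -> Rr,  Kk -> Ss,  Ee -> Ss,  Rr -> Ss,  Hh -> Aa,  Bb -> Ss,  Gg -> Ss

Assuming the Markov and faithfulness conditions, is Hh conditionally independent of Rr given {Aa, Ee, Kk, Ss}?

No — Hh and Rr are not d-separated given {Aa, Ee, Kk, Ss}.

Enumerating the 4 paths from Hh to Rr and testing each for blocking by {Aa, Ee, Kk, Ss}:
  1. Hh ← Bb → Ss ← Rr — Bb:fork[open]; Ss:collider[open] ⇒ active
  2. Hh ← Bb → Ss ← Kk → Rr — Bb:fork[open]; Ss:collider[open]; Kk:fork[blocks] ⇒ blocked
  3. Hh → Aa → Ee → Ss ← Rr — Aa:chain[blocks]; Ee:chain[blocks]; Ss:collider[open] ⇒ blocked
  4. Hh → Aa → Ee → Ss ← Kk → Rr — Aa:chain[blocks]; Ee:chain[blocks]; Ss:collider[open]; Kk:fork[blocks] ⇒ blocked
At least one path is unblocked, so d-separation fails.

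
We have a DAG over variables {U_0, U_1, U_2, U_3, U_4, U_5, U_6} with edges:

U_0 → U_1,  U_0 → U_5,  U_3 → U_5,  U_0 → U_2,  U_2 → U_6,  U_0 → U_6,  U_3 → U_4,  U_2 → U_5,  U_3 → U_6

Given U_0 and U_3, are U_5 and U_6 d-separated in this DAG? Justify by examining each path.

No

Enumerating the 5 paths from U_5 to U_6 and testing each for blocking by {U_0, U_3}:
  1. U_5 ← U_2 ← U_0 → U_6 — U_2:chain[open]; U_0:fork[blocks] ⇒ blocked
  2. U_5 ← U_2 → U_6 — U_2:fork[open] ⇒ active
  3. U_5 ← U_3 → U_6 — U_3:fork[blocks] ⇒ blocked
  4. U_5 ← U_0 → U_2 → U_6 — U_0:fork[blocks]; U_2:chain[open] ⇒ blocked
  5. U_5 ← U_0 → U_6 — U_0:fork[blocks] ⇒ blocked
At least one path is unblocked, so d-separation fails.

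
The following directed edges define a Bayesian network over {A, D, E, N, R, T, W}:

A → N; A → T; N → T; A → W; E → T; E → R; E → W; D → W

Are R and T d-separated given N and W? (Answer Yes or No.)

No

Enumerating the 3 paths from R to T and testing each for blocking by {N, W}:
Path 1: R ← E → W ← A → N → T
  N is a chain here and N is conditioned on, so the path is blocked at N.
Path 2: R ← E → W ← A → T
  E is a fork and E is not conditioned on; W is a collider and W is conditioned on, which opens it; A is a fork and A is not conditioned on — no node blocks this path, so it is active.
Path 3: R ← E → T
  E is a fork and E is not conditioned on — no node blocks this path, so it is active.
At least one path is unblocked, so d-separation fails.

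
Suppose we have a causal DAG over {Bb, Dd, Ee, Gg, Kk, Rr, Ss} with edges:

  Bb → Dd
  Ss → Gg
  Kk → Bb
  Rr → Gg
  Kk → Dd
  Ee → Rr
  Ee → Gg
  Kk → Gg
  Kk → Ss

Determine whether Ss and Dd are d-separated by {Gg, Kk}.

There are 4 undirected paths between Ss and Dd; checking each against the conditioning set {Gg, Kk}:
  1. Ss ← Kk → Dd — Kk:fork[blocks] ⇒ blocked
  2. Ss ← Kk → Bb → Dd — Kk:fork[blocks]; Bb:chain[open] ⇒ blocked
  3. Ss → Gg ← Kk → Dd — Gg:collider[open]; Kk:fork[blocks] ⇒ blocked
  4. Ss → Gg ← Kk → Bb → Dd — Gg:collider[open]; Kk:fork[blocks]; Bb:chain[open] ⇒ blocked
All paths are blocked; Ss ⊥ Dd | {Gg, Kk} holds.

Yes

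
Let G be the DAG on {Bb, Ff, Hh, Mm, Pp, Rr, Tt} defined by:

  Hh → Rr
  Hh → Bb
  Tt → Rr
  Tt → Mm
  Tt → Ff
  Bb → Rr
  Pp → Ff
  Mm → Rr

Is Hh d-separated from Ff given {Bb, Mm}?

Yes

Enumerating the 4 paths from Hh to Ff and testing each for blocking by {Bb, Mm}:
  1. Hh → Bb → Rr ← Tt → Ff — Bb:chain[blocks]; Rr:collider[blocks]; Tt:fork[open] ⇒ blocked
  2. Hh → Bb → Rr ← Mm ← Tt → Ff — Bb:chain[blocks]; Rr:collider[blocks]; Mm:chain[blocks]; Tt:fork[open] ⇒ blocked
  3. Hh → Rr ← Tt → Ff — Rr:collider[blocks]; Tt:fork[open] ⇒ blocked
  4. Hh → Rr ← Mm ← Tt → Ff — Rr:collider[blocks]; Mm:chain[blocks]; Tt:fork[open] ⇒ blocked
All paths are blocked; Hh ⊥ Ff | {Bb, Mm} holds.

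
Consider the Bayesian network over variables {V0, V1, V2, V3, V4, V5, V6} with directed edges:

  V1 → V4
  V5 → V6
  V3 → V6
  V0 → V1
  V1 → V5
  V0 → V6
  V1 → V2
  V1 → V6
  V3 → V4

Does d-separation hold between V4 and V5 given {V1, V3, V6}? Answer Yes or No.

Yes

There are 6 undirected paths between V4 and V5; checking each against the conditioning set {V1, V3, V6}:
Path 1: V4 ← V1 → V6 ← V5
  V1 is a fork here and V1 is conditioned on, so the path is blocked at V1.
Path 2: V4 ← V1 ← V0 → V6 ← V5
  V1 is a chain here and V1 is conditioned on, so the path is blocked at V1.
Path 3: V4 ← V1 → V5
  V1 is a fork here and V1 is conditioned on, so the path is blocked at V1.
Path 4: V4 ← V3 → V6 ← V1 → V5
  V3 is a fork here and V3 is conditioned on, so the path is blocked at V3.
Path 5: V4 ← V3 → V6 ← V0 → V1 → V5
  V3 is a fork here and V3 is conditioned on, so the path is blocked at V3.
Path 6: V4 ← V3 → V6 ← V5
  V3 is a fork here and V3 is conditioned on, so the path is blocked at V3.
All paths are blocked; V4 ⊥ V5 | {V1, V3, V6} holds.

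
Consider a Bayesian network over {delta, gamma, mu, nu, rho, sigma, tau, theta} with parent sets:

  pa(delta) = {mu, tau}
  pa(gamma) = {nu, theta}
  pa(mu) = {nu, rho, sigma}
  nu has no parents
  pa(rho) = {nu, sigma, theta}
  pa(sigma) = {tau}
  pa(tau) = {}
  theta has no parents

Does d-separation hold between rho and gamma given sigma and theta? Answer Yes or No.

No

5 paths connect rho and gamma; each must be blocked for d-separation to hold:
Path 1: rho → mu ← nu → gamma
  mu is a collider here and neither mu nor any of its descendants is conditioned on, so the collider stays closed — the path is blocked at mu.
Path 2: rho ← theta → gamma
  theta is a fork here and theta is conditioned on, so the path is blocked at theta.
Path 3: rho ← nu → gamma
  nu is a fork and nu is not conditioned on — no node blocks this path, so it is active.
Path 4: rho ← sigma → mu ← nu → gamma
  sigma is a fork here and sigma is conditioned on, so the path is blocked at sigma.
Path 5: rho ← sigma ← tau → delta ← mu ← nu → gamma
  sigma is a chain here and sigma is conditioned on, so the path is blocked at sigma.
Since the path rho ← nu → gamma is active, rho and gamma are not d-separated given {sigma, theta}.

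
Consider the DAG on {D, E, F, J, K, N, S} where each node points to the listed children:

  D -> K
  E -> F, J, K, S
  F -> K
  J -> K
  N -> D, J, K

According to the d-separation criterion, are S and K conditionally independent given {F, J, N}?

5 paths connect S and K; each must be blocked for d-separation to hold:
Path 1: S ← E → K
  E is a fork and E is not conditioned on — no node blocks this path, so it is active.
Path 2: S ← E → J → K
  J is a chain here and J is conditioned on, so the path is blocked at J.
Path 3: S ← E → J ← N → K
  N is a fork here and N is conditioned on, so the path is blocked at N.
Path 4: S ← E → J ← N → D → K
  N is a fork here and N is conditioned on, so the path is blocked at N.
Path 5: S ← E → F → K
  F is a chain here and F is conditioned on, so the path is blocked at F.
At least one path is unblocked, so d-separation fails.

No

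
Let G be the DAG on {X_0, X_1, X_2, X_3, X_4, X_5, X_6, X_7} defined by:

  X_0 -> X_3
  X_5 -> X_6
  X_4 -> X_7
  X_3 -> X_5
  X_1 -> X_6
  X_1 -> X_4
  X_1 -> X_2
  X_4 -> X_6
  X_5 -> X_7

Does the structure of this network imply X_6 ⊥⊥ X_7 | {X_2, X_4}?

We examine all 3 paths between X_6 and X_7:
Path 1: X_6 ← X_1 → X_4 → X_7
  X_4 is a chain here and X_4 is conditioned on, so the path is blocked at X_4.
Path 2: X_6 ← X_4 → X_7
  X_4 is a fork here and X_4 is conditioned on, so the path is blocked at X_4.
Path 3: X_6 ← X_5 → X_7
  X_5 is a fork and X_5 is not conditioned on — no node blocks this path, so it is active.
At least one path is unblocked, so d-separation fails.

No — X_6 and X_7 are not d-separated given {X_2, X_4}.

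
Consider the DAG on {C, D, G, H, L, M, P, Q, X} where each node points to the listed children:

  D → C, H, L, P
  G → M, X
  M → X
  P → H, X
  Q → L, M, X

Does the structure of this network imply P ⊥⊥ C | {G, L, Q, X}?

There are 5 undirected paths between P and C; checking each against the conditioning set {G, L, Q, X}:
  1. P → H ← D → C — H:collider[blocks]; D:fork[open] ⇒ blocked
  2. P → X ← M ← Q → L ← D → C — X:collider[open]; M:chain[open]; Q:fork[blocks]; L:collider[open]; D:fork[open] ⇒ blocked
  3. P → X ← Q → L ← D → C — X:collider[open]; Q:fork[blocks]; L:collider[open]; D:fork[open] ⇒ blocked
  4. P → X ← G → M ← Q → L ← D → C — X:collider[open]; G:fork[blocks]; M:collider[open]; Q:fork[blocks]; L:collider[open]; D:fork[open] ⇒ blocked
  5. P ← D → C — D:fork[open] ⇒ active
At least one path is unblocked, so d-separation fails.

No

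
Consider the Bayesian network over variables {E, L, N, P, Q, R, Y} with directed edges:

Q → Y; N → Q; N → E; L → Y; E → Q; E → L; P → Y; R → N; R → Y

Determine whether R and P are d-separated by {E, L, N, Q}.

Yes

There are 5 undirected paths between R and P; checking each against the conditioning set {E, L, N, Q}:
Path 1: R → Y ← P
  Y is a collider here and neither Y nor any of its descendants is conditioned on, so the collider stays closed — the path is blocked at Y.
Path 2: R → N → E → Q → Y ← P
  N is a chain here and N is conditioned on, so the path is blocked at N.
Path 3: R → N → E → L → Y ← P
  N is a chain here and N is conditioned on, so the path is blocked at N.
Path 4: R → N → Q ← E → L → Y ← P
  N is a chain here and N is conditioned on, so the path is blocked at N.
Path 5: R → N → Q → Y ← P
  N is a chain here and N is conditioned on, so the path is blocked at N.
All paths are blocked; R ⊥ P | {E, L, N, Q} holds.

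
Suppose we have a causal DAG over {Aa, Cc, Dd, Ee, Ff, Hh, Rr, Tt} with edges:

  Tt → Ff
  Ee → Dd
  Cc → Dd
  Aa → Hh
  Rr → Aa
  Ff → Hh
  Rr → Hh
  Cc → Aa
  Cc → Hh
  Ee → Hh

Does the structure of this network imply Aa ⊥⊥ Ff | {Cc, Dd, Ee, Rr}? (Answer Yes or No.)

Yes — Aa and Ff are d-separated given {Cc, Dd, Ee, Rr}.

Enumerating the 4 paths from Aa to Ff and testing each for blocking by {Cc, Dd, Ee, Rr}:
Path 1: Aa ← Cc → Dd ← Ee → Hh ← Ff
  Cc is a fork here and Cc is conditioned on, so the path is blocked at Cc.
Path 2: Aa ← Cc → Hh ← Ff
  Cc is a fork here and Cc is conditioned on, so the path is blocked at Cc.
Path 3: Aa → Hh ← Ff
  Hh is a collider here and neither Hh nor any of its descendants is conditioned on, so the collider stays closed — the path is blocked at Hh.
Path 4: Aa ← Rr → Hh ← Ff
  Rr is a fork here and Rr is conditioned on, so the path is blocked at Rr.
Every path is blocked, so Aa and Ff are d-separated given {Cc, Dd, Ee, Rr}.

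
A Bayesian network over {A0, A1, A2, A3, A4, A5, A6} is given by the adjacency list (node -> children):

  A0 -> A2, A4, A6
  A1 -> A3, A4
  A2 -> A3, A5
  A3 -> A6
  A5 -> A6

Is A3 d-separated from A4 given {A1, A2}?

5 paths connect A3 and A4; each must be blocked for d-separation to hold:
Path 1: A3 ← A2 → A5 → A6 ← A0 → A4
  A2 is a fork here and A2 is conditioned on, so the path is blocked at A2.
Path 2: A3 ← A2 ← A0 → A4
  A2 is a chain here and A2 is conditioned on, so the path is blocked at A2.
Path 3: A3 ← A1 → A4
  A1 is a fork here and A1 is conditioned on, so the path is blocked at A1.
Path 4: A3 → A6 ← A5 ← A2 ← A0 → A4
  A6 is a collider here and neither A6 nor any of its descendants is conditioned on, so the collider stays closed — the path is blocked at A6.
Path 5: A3 → A6 ← A0 → A4
  A6 is a collider here and neither A6 nor any of its descendants is conditioned on, so the collider stays closed — the path is blocked at A6.
Every path is blocked, so A3 and A4 are d-separated given {A1, A2}.

Yes — A3 and A4 are d-separated given {A1, A2}.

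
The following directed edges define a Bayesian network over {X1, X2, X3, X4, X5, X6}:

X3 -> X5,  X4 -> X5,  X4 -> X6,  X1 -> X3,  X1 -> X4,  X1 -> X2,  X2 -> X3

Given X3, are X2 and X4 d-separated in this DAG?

No

Enumerating the 4 paths from X2 to X4 and testing each for blocking by {X3}:
Path 1: X2 ← X1 → X4
  X1 is a fork and X1 is not conditioned on — no node blocks this path, so it is active.
Path 2: X2 ← X1 → X3 → X5 ← X4
  X3 is a chain here and X3 is conditioned on, so the path is blocked at X3.
Path 3: X2 → X3 → X5 ← X4
  X3 is a chain here and X3 is conditioned on, so the path is blocked at X3.
Path 4: X2 → X3 ← X1 → X4
  X3 is a collider and X3 is conditioned on, which opens it; X1 is a fork and X1 is not conditioned on — no node blocks this path, so it is active.
Because an active path exists, X2 and X4 are not d-separated.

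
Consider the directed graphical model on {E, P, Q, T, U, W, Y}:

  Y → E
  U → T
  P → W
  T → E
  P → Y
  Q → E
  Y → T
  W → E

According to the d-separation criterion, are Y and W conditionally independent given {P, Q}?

Yes

We examine all 3 paths between Y and W:
Path 1: Y → E ← W
  E is a collider here and neither E nor any of its descendants is conditioned on, so the collider stays closed — the path is blocked at E.
Path 2: Y ← P → W
  P is a fork here and P is conditioned on, so the path is blocked at P.
Path 3: Y → T → E ← W
  E is a collider here and neither E nor any of its descendants is conditioned on, so the collider stays closed — the path is blocked at E.
Since every path is blocked, d-separation holds.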